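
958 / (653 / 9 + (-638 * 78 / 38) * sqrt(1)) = -163818 / 211531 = -0.77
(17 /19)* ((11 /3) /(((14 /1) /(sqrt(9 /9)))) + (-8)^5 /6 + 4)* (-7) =68357 /2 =34178.50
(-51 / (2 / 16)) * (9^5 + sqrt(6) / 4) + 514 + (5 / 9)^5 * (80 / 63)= -89622393868586 / 3720087 - 102 * sqrt(6)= -24091727.78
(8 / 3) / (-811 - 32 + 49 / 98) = -16 / 5055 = -0.00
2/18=1/9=0.11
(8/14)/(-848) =-1/1484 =-0.00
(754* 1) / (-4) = -377 / 2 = -188.50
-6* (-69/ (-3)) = -138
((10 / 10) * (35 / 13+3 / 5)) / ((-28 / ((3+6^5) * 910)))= -832353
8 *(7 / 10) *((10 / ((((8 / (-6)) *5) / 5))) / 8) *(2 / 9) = -7 / 6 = -1.17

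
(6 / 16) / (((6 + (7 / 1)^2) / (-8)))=-3 / 55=-0.05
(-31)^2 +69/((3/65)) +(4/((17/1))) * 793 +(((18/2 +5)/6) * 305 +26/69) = 1311661/391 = 3354.63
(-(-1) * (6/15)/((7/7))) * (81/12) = 27/10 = 2.70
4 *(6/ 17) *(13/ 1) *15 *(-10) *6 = -280800/ 17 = -16517.65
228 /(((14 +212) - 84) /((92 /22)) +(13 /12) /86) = 5411808 /806291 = 6.71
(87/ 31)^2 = 7569/ 961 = 7.88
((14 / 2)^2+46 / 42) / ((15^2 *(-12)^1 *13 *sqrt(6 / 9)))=-263 *sqrt(6) / 368550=-0.00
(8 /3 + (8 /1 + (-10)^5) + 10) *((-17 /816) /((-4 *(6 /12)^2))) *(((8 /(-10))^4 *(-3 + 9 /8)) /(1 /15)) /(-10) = -299938 /125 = -2399.50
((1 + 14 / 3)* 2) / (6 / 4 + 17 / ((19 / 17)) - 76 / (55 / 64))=-71060 / 449721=-0.16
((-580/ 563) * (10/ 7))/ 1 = -5800/ 3941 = -1.47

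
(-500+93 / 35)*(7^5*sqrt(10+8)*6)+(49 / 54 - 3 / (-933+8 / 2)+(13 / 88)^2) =-212781362.79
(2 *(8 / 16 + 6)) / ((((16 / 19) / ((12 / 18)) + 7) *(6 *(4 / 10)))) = 1235 / 1884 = 0.66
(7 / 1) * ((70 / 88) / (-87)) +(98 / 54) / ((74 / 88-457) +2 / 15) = -234973375 / 3456419868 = -0.07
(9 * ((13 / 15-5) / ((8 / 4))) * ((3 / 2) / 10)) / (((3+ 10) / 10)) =-279 / 130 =-2.15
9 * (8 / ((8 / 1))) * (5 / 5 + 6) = 63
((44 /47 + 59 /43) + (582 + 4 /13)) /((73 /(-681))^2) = 50876.73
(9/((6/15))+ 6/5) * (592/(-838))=-35076/2095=-16.74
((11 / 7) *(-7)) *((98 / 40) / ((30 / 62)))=-16709 / 300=-55.70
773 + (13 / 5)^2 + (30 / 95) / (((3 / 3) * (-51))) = 6296512 / 8075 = 779.75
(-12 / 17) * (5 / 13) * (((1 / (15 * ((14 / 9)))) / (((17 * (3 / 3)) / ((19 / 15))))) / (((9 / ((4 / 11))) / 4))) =-608 / 4339335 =-0.00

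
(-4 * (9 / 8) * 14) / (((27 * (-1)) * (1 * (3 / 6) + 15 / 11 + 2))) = 154 / 255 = 0.60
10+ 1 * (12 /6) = 12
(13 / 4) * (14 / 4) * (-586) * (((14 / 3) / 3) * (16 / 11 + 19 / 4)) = -16984331 / 264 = -64334.59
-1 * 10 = -10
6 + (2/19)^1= 116/19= 6.11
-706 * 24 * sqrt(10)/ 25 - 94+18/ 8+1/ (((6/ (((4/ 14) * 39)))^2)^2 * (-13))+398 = 2932437/ 9604 - 16944 * sqrt(10)/ 25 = -1837.93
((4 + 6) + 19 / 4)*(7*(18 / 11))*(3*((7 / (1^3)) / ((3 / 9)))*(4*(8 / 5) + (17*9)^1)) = 186634287 / 110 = 1696675.34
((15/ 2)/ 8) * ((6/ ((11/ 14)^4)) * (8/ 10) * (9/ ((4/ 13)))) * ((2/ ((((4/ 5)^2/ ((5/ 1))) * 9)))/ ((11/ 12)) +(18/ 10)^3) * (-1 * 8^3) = -27502646266368/ 20131375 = -1366158.36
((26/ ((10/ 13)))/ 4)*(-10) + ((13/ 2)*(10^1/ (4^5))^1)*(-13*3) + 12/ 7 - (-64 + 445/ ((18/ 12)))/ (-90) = -80004023/ 967680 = -82.68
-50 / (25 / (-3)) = 6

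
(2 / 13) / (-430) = -1 / 2795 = -0.00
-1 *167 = -167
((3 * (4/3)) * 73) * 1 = 292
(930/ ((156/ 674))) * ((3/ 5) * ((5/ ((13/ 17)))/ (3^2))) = 887995/ 507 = 1751.47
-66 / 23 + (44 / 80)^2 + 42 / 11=126613 / 101200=1.25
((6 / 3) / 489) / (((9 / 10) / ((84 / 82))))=280 / 60147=0.00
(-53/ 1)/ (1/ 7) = -371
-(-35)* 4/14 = 10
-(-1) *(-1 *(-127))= 127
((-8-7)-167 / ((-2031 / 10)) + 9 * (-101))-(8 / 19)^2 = -676995598 / 733191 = -923.36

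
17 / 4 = 4.25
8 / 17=0.47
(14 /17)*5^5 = 43750 /17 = 2573.53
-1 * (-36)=36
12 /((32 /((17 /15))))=17 /40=0.42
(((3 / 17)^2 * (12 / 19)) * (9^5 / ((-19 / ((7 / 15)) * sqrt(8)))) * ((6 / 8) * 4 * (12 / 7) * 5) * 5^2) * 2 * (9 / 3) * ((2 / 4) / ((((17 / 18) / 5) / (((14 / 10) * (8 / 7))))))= -206624260800 * sqrt(2) / 1773593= -164756.42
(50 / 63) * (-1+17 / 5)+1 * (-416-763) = -24719 / 21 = -1177.10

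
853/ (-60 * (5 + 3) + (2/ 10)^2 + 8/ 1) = -21325/ 11799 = -1.81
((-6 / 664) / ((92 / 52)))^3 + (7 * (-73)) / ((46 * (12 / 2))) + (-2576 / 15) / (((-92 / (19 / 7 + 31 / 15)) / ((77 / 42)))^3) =-50783376815339359229 / 29821029995557080000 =-1.70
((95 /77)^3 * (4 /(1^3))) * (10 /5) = 6859000 /456533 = 15.02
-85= -85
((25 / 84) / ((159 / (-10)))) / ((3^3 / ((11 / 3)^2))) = -0.01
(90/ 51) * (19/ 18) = 95/ 51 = 1.86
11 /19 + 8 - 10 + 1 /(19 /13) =-14 /19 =-0.74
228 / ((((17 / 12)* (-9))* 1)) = -304 / 17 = -17.88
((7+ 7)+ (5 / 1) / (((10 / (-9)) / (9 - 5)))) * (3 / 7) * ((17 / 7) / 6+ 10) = -17.84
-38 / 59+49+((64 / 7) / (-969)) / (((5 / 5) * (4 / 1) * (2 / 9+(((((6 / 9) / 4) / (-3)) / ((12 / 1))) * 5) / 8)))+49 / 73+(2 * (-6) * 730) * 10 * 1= -323128804328072 / 3690750133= -87550.98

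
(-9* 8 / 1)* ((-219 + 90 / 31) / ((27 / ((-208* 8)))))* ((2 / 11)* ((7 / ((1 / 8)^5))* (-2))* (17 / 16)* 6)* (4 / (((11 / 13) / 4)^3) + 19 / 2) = 9089774789383421952 / 41261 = 220299430197606.02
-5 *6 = -30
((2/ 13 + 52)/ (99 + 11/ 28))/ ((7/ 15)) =40680/ 36179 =1.12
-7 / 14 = -0.50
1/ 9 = 0.11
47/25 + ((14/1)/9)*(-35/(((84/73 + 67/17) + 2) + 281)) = 68014778/40221225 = 1.69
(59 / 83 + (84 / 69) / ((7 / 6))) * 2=6698 / 1909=3.51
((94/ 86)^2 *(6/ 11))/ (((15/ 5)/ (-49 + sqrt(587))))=-216482/ 20339 + 4418 *sqrt(587)/ 20339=-5.38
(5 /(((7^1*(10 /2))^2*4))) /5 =1 /4900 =0.00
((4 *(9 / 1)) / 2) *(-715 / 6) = -2145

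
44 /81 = 0.54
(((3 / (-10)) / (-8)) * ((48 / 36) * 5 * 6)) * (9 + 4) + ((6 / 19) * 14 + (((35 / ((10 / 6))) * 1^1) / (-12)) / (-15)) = 27403 / 1140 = 24.04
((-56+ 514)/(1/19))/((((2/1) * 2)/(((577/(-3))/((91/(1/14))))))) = -2510527/7644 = -328.43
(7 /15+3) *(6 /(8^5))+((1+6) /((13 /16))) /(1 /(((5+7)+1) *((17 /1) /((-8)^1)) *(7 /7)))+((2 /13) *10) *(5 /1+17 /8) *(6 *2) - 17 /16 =-28627031 /266240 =-107.52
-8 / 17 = -0.47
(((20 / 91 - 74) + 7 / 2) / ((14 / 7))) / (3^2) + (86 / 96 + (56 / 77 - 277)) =-40256731 / 144144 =-279.28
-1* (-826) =826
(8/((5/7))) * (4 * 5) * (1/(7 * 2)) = 16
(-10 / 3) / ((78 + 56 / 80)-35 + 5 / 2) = -50 / 693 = -0.07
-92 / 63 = -1.46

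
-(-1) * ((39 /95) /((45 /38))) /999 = 26 /74925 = 0.00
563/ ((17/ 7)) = 3941/ 17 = 231.82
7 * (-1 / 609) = -1 / 87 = -0.01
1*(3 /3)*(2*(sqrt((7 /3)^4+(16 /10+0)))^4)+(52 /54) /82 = 13128148513 /6725025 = 1952.13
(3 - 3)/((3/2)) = 0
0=0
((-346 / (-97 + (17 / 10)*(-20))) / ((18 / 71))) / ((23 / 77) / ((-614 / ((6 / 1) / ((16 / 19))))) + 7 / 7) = 4645725392 / 444380427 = 10.45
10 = 10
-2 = -2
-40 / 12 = -10 / 3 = -3.33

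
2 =2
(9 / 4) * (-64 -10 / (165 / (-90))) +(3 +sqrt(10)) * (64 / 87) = -41317 / 319 +64 * sqrt(10) / 87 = -127.19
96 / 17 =5.65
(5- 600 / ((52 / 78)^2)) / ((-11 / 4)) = 5380 / 11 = 489.09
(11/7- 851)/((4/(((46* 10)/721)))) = -683790/5047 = -135.48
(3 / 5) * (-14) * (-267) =11214 / 5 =2242.80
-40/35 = -8/7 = -1.14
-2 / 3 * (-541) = 1082 / 3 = 360.67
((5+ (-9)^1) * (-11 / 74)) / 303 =22 / 11211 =0.00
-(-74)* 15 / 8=555 / 4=138.75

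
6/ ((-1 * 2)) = -3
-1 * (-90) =90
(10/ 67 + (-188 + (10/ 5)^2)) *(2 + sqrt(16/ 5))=-24636/ 67-49272 *sqrt(5)/ 335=-696.58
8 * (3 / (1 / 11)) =264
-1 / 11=-0.09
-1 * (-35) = 35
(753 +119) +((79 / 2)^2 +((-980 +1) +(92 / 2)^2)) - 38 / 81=1156285 / 324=3568.78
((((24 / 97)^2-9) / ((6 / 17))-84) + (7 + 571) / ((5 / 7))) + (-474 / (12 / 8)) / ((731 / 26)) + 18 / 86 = 47378501313 / 68779790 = 688.84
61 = 61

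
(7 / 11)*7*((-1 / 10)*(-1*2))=49 / 55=0.89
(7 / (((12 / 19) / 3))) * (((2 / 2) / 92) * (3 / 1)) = 399 / 368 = 1.08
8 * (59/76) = 118/19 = 6.21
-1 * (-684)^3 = 320013504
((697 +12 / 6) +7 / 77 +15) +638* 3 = 28909 / 11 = 2628.09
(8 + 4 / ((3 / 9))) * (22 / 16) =55 / 2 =27.50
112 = 112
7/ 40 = 0.18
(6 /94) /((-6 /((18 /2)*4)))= -18 /47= -0.38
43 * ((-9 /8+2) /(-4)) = -301 /32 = -9.41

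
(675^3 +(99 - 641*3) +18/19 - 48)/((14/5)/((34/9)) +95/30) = 2980111088250/37867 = 78699423.99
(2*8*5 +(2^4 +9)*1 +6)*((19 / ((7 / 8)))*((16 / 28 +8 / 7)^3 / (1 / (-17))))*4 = -1982527488 / 2401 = -825709.07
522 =522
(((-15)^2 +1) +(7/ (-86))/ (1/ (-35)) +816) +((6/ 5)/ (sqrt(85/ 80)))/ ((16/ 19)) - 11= 57 * sqrt(17)/ 170 +88911/ 86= 1035.23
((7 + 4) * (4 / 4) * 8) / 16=11 / 2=5.50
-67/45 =-1.49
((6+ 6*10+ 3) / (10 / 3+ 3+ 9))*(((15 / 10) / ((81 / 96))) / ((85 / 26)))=208 / 85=2.45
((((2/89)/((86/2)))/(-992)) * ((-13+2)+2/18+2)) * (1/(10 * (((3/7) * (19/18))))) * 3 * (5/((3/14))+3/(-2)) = 917/13524618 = 0.00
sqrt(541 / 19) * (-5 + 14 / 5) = -11 * sqrt(10279) / 95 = -11.74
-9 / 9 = -1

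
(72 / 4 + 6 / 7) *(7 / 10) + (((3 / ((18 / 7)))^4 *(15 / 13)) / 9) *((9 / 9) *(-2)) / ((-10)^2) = 13.20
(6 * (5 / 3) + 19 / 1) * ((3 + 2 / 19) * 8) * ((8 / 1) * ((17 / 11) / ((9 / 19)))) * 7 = 13030976 / 99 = 131626.02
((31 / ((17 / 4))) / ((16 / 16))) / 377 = 124 / 6409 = 0.02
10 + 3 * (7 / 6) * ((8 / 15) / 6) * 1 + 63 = 3299 / 45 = 73.31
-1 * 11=-11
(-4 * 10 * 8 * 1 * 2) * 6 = -3840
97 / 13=7.46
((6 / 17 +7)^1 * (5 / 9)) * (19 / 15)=2375 / 459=5.17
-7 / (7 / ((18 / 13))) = -1.38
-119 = -119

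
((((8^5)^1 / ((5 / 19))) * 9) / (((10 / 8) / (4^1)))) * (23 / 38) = 54263808 / 25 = 2170552.32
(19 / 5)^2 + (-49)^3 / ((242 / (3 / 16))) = -7425883 / 96800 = -76.71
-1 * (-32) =32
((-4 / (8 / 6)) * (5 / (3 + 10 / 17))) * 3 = -765 / 61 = -12.54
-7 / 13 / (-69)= 7 / 897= 0.01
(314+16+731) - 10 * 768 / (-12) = 1701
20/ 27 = 0.74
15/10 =3/2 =1.50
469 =469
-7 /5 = -1.40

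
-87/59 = -1.47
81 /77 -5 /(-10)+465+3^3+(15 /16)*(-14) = 295943 /616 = 480.43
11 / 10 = 1.10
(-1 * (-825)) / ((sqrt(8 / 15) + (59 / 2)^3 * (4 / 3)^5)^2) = 105207942304857684711375 / 1492498969486322576063501765192 - 32416605878283000 * sqrt(30) / 186562371185790322007937720649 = 0.00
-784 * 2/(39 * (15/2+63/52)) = -6272/1359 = -4.62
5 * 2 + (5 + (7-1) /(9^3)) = 3647 /243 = 15.01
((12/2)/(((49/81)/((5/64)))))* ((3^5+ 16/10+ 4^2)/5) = 316629/7840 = 40.39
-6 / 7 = -0.86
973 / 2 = 486.50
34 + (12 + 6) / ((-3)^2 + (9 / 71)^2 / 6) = 363054 / 10085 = 36.00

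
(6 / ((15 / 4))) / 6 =4 / 15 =0.27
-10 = -10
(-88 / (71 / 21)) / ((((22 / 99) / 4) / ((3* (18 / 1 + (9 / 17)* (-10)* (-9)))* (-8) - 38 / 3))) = 898105824 / 1207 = 744081.05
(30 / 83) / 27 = 10 / 747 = 0.01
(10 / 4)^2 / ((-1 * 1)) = -25 / 4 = -6.25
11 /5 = 2.20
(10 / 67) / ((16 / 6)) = 15 / 268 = 0.06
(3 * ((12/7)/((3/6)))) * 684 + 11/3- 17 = 7022.10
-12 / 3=-4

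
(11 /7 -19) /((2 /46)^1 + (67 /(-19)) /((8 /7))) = 5.73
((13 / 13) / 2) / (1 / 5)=2.50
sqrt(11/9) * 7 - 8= -8 + 7 * sqrt(11)/3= -0.26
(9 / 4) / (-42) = -3 / 56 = -0.05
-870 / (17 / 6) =-5220 / 17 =-307.06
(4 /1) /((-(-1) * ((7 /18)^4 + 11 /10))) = 2099520 /589373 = 3.56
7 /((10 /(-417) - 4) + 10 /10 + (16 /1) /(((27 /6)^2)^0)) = 417 /773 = 0.54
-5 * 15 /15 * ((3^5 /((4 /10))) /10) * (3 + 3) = -3645 /2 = -1822.50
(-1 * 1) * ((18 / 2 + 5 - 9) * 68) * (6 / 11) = -2040 / 11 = -185.45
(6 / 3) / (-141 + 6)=-2 / 135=-0.01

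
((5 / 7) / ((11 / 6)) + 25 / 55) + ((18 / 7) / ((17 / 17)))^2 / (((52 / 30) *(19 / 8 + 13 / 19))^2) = 94481759 / 87538451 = 1.08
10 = 10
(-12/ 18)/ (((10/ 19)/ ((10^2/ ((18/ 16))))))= -3040/ 27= -112.59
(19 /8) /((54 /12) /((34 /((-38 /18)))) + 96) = 0.02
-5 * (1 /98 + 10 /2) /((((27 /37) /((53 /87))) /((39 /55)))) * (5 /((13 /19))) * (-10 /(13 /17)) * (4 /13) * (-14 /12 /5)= -3110008730 /30567537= -101.74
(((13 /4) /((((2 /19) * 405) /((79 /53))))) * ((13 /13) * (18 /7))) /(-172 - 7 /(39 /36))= -253669 /154929600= -0.00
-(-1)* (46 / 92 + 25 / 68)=59 / 68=0.87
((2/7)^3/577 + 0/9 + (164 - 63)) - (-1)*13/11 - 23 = 79.18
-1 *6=-6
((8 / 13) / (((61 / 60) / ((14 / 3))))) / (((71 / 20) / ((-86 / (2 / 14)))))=-26969600 / 56303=-479.01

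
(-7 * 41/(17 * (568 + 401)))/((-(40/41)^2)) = 482447/26356800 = 0.02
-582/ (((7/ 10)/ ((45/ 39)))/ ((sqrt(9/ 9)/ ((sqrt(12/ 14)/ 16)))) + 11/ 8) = -768240000/ 1813817 + 3026400*sqrt(42)/ 1813817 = -412.74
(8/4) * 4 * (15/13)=120/13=9.23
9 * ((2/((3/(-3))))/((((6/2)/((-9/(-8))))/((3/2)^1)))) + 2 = -65/8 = -8.12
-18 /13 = -1.38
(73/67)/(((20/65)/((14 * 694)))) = 2305121/67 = 34404.79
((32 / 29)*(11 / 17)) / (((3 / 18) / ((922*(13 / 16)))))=1582152 / 493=3209.23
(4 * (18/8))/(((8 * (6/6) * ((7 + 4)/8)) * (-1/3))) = -27/11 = -2.45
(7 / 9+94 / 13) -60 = -6083 / 117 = -51.99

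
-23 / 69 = -1 / 3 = -0.33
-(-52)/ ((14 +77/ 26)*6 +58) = 676/ 2077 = 0.33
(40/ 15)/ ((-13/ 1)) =-8/ 39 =-0.21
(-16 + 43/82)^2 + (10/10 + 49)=1946561/6724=289.49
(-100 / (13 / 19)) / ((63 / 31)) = -58900 / 819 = -71.92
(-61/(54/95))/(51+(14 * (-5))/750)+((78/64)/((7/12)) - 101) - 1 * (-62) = -39.02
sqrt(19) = 4.36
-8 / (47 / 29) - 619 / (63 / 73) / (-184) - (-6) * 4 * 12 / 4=38661773 / 544824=70.96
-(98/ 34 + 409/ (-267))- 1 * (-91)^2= -37593589/ 4539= -8282.35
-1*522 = -522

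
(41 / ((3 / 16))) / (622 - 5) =656 / 1851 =0.35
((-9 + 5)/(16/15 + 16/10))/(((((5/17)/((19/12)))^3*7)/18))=-33698267/56000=-601.75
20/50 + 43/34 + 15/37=13021/6290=2.07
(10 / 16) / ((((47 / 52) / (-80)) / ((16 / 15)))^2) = 110755840 / 19881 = 5570.94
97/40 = 2.42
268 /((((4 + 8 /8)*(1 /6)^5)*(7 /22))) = 45847296 /35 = 1309922.74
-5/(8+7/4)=-20/39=-0.51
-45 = -45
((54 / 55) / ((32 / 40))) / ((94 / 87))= 2349 / 2068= 1.14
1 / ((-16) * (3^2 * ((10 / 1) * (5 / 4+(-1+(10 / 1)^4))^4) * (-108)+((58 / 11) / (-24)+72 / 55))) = 330 / 513267323524592076194723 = 0.00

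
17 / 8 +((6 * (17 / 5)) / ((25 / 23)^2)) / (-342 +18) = 1398403 / 675000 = 2.07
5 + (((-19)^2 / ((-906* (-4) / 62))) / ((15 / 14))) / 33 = 2320687 / 448470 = 5.17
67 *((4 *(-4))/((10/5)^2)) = -268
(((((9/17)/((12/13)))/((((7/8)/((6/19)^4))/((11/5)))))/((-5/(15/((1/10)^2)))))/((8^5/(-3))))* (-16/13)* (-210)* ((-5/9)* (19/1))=-1002375/932824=-1.07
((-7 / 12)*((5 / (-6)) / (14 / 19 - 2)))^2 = 442225 / 2985984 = 0.15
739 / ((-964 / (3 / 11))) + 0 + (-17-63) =-850537 / 10604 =-80.21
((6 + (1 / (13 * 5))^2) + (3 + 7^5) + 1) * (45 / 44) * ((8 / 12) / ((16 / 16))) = 106577739 / 9295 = 11466.14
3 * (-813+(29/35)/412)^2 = 412316503235283/207936400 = 1982897.19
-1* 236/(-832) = 59/208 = 0.28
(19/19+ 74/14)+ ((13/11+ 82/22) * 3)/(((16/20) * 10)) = 2503/308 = 8.13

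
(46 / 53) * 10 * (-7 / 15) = -644 / 159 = -4.05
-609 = -609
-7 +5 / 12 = -79 / 12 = -6.58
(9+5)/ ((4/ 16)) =56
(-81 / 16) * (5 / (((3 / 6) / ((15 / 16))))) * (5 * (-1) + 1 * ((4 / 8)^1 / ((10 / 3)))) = 117855 / 512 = 230.19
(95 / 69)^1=95 / 69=1.38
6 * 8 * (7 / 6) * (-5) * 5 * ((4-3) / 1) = -1400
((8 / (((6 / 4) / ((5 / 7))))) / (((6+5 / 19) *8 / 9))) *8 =4560 / 833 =5.47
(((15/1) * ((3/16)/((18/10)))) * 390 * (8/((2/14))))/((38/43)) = 1467375/38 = 38615.13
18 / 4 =9 / 2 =4.50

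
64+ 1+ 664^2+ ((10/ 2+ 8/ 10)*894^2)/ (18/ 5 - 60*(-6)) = 453710.09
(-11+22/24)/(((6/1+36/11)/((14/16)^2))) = -65219/78336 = -0.83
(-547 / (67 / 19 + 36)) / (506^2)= -10393 / 192283036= -0.00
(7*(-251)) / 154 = -251 / 22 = -11.41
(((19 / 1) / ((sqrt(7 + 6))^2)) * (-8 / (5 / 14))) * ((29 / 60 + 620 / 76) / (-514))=137914 / 250575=0.55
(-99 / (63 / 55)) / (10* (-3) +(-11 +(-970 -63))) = 605 / 7518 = 0.08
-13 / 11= -1.18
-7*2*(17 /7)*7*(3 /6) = -119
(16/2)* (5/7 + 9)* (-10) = -5440/7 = -777.14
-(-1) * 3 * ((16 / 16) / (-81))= -1 / 27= -0.04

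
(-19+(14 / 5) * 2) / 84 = -67 / 420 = -0.16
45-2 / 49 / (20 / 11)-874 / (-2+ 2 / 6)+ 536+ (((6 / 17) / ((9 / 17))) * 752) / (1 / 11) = 1946293 / 294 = 6620.04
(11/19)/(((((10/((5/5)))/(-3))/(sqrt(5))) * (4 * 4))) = -0.02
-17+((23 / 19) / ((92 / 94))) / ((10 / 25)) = -1057 / 76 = -13.91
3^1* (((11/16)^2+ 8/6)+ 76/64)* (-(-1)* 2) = 2299/128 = 17.96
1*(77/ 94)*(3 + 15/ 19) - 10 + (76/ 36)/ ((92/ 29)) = -4606781/ 739404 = -6.23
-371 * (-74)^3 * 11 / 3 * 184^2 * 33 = 615871468731904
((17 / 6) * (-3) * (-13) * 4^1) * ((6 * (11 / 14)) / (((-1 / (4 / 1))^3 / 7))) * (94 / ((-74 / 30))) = 1316240640 / 37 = 35574071.35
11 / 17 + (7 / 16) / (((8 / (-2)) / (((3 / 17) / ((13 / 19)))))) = 0.62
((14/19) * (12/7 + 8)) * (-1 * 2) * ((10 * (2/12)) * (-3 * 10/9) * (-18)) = -27200/19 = -1431.58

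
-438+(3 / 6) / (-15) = -13141 / 30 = -438.03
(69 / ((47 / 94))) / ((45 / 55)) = 168.67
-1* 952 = -952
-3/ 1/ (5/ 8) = -24/ 5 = -4.80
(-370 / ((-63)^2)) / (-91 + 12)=370 / 313551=0.00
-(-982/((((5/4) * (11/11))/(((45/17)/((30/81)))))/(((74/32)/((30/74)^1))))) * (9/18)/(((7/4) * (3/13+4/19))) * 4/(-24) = -4482761751/1297100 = -3455.99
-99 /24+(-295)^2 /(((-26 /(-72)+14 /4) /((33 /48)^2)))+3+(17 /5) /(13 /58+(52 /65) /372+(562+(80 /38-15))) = 26674444896273591 /2504170330432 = 10652.01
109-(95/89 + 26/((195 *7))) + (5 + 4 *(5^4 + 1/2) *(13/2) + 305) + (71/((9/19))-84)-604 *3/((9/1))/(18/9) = 466674416/28035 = 16646.14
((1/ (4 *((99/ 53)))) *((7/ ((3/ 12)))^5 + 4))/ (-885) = -228037429/ 87615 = -2602.72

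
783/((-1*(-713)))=783/713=1.10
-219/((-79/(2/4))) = 1.39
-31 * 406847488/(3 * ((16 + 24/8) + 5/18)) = -75673632768/347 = -218079633.34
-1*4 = -4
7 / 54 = 0.13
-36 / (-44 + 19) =1.44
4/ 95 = 0.04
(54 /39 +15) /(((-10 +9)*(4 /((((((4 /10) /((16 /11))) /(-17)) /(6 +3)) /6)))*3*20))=781 /38188800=0.00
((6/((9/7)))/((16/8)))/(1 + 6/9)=7/5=1.40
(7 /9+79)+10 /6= 733 /9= 81.44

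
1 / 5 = 0.20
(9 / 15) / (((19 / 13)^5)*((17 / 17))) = 1113879 / 12380495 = 0.09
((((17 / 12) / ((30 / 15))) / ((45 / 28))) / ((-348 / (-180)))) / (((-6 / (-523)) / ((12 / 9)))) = 26.50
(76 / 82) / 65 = 38 / 2665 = 0.01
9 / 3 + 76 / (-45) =59 / 45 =1.31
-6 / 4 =-3 / 2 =-1.50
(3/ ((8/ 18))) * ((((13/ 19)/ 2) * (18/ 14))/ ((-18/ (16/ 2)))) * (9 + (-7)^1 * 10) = 21411/ 266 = 80.49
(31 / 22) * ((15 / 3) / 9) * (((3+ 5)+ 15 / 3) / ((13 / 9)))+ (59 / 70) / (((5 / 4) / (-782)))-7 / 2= -1008211 / 1925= -523.75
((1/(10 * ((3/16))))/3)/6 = 4/135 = 0.03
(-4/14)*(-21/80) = 0.08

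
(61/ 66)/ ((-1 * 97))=-0.01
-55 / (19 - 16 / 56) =-385 / 131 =-2.94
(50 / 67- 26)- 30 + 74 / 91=-331924 / 6097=-54.44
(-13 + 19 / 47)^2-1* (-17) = 388017 / 2209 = 175.65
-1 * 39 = -39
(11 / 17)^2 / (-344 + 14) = -11 / 8670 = -0.00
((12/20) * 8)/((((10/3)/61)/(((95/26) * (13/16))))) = 260.78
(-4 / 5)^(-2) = 25 / 16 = 1.56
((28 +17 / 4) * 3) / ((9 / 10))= 215 / 2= 107.50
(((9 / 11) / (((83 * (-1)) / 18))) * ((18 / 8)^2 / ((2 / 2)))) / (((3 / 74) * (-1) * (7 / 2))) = 80919 / 12782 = 6.33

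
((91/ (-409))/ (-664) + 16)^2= 18881692924249/ 73753523776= 256.01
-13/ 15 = -0.87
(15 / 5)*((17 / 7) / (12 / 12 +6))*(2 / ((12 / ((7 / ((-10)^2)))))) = 0.01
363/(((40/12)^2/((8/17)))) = 6534/425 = 15.37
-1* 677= -677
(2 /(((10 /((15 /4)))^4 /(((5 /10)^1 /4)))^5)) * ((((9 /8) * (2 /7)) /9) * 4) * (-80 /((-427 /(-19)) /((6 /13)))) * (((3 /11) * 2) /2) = -2981200662855 /252308367334190480594305024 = -0.00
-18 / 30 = -3 / 5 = -0.60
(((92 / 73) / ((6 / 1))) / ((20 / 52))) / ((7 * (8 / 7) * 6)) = 299 / 26280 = 0.01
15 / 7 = 2.14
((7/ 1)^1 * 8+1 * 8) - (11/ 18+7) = 1015/ 18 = 56.39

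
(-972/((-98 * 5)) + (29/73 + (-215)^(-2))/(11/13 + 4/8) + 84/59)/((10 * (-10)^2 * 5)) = 90299635137/121943283437500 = 0.00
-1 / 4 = -0.25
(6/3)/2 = 1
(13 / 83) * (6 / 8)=39 / 332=0.12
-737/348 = -2.12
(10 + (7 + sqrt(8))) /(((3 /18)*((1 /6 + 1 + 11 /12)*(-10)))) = -612 /125 - 72*sqrt(2) /125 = -5.71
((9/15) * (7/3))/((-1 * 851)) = -7/4255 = -0.00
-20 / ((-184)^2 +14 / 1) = -2 / 3387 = -0.00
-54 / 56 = -27 / 28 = -0.96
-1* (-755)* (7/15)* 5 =1761.67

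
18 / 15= 6 / 5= 1.20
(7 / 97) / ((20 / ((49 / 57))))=343 / 110580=0.00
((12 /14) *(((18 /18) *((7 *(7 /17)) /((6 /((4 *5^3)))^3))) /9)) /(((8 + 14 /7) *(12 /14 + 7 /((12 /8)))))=2875.91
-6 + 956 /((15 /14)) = 13294 /15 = 886.27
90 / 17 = 5.29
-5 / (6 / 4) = -10 / 3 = -3.33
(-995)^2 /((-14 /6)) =-2970075 /7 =-424296.43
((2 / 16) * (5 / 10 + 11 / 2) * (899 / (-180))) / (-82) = 0.05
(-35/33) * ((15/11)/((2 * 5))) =-35/242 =-0.14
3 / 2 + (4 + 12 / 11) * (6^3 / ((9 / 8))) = 21537 / 22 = 978.95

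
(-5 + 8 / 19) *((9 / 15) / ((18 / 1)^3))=-29 / 61560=-0.00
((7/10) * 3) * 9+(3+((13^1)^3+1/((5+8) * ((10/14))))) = 288471/130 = 2219.01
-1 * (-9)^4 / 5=-6561 / 5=-1312.20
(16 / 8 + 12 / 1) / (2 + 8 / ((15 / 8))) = 105 / 47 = 2.23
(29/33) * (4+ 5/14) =1769/462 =3.83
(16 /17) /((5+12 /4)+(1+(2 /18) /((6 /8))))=432 /4199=0.10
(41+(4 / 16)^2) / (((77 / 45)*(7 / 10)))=147825 / 4312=34.28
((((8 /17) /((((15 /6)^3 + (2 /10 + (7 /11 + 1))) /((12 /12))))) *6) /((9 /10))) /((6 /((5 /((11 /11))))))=176000 /1175499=0.15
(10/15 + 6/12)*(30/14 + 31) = 116/3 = 38.67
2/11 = 0.18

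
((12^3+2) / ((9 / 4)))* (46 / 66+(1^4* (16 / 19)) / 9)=607.84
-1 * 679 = -679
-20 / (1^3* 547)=-20 / 547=-0.04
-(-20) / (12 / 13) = 65 / 3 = 21.67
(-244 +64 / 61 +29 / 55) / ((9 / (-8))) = 215.49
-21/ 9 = -7/ 3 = -2.33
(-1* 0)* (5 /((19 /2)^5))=0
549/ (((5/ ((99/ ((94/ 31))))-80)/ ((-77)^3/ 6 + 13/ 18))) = 128199412737/ 245050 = 523156.14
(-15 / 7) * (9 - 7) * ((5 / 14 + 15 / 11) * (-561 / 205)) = 40545 / 2009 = 20.18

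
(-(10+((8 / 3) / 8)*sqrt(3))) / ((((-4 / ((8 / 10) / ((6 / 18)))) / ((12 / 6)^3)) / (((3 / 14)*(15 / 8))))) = 9*sqrt(3) / 14+135 / 7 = 20.40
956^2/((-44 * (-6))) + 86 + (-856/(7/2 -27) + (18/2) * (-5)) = 5489461/1551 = 3539.30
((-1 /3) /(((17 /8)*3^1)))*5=-40 /153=-0.26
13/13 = 1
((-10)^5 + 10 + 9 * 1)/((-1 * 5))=99981/5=19996.20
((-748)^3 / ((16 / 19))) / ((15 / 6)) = -993958856 / 5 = -198791771.20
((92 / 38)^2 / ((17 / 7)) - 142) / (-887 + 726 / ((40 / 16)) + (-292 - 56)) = 4283210 / 28985051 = 0.15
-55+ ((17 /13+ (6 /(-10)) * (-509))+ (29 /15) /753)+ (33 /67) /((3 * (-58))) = 143624462951 /570600810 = 251.71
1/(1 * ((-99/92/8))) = -736/99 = -7.43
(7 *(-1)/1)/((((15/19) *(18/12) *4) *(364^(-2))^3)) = -154678498347935744/45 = -3437299963287460.98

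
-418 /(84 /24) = -836 /7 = -119.43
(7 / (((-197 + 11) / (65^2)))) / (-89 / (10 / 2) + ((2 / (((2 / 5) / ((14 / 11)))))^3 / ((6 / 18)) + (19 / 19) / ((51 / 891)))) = -477995375 / 2323079736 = -0.21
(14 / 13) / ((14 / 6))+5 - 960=-12409 / 13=-954.54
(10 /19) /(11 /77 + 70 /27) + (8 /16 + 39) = 779797 /19646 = 39.69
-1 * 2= -2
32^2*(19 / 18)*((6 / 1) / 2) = 9728 / 3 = 3242.67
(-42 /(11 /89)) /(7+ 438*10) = -3738 /48257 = -0.08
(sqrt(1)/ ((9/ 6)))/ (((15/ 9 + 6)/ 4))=8/ 23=0.35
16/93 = 0.17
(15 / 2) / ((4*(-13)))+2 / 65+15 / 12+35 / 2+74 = 48171 / 520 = 92.64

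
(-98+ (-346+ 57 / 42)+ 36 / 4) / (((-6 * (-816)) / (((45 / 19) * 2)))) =-30355 / 72352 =-0.42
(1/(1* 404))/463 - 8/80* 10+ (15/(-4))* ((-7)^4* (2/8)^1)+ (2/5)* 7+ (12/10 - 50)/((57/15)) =-160780967087/71079760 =-2261.98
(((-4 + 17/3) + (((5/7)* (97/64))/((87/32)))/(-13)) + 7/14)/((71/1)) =5637/187369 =0.03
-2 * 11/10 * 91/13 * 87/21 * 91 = -5805.80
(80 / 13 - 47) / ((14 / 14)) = -531 / 13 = -40.85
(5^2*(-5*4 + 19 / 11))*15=-75375 / 11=-6852.27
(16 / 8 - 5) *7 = -21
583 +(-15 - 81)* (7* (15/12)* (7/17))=4031/17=237.12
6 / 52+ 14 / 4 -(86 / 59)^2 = 67459 / 45253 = 1.49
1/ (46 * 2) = 1/ 92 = 0.01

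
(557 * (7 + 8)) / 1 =8355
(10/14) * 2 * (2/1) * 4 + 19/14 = 179/14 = 12.79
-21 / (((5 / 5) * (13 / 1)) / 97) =-156.69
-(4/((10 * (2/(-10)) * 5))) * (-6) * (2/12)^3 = -1/90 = -0.01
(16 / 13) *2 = 32 / 13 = 2.46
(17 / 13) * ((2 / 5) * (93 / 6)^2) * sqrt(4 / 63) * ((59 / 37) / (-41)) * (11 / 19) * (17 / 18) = -180246121 * sqrt(7) / 708181110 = -0.67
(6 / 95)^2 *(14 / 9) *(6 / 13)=336 / 117325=0.00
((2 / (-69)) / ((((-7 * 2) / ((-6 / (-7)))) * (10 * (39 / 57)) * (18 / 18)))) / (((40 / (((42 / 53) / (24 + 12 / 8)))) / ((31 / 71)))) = 589 / 6694565150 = 0.00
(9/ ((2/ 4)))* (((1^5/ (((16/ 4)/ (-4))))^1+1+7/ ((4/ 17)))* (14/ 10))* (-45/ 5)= -67473/ 10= -6747.30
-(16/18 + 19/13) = -2.35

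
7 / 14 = 1 / 2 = 0.50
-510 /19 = -26.84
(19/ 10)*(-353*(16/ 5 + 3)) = -207917/ 50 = -4158.34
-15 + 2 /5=-73 /5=-14.60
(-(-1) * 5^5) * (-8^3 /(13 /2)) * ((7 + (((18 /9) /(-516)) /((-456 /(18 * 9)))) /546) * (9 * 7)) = -108553885.26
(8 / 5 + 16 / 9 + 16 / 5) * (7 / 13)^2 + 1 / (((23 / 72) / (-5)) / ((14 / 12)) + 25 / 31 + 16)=3262441028 / 1658703735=1.97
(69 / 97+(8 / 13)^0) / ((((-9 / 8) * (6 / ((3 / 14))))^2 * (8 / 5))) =415 / 384993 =0.00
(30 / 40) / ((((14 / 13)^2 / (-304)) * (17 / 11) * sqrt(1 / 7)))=-105963 * sqrt(7) / 833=-336.56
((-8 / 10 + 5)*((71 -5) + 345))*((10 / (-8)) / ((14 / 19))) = -23427 / 8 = -2928.38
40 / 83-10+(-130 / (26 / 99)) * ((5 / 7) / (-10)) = 30025 / 1162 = 25.84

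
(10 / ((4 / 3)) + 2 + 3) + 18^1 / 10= 143 / 10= 14.30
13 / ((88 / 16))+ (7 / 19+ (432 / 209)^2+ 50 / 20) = 830331 / 87362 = 9.50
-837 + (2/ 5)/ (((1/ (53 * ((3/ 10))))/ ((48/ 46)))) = -477459/ 575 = -830.36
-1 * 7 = -7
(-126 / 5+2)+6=-86 / 5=-17.20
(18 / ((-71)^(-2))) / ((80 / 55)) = 499059 / 8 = 62382.38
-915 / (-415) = 183 / 83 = 2.20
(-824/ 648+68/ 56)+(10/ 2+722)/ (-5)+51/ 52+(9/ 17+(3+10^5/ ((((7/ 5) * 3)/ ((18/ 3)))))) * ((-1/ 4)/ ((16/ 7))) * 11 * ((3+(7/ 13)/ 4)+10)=-90530288437651/ 40098240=-2257712.27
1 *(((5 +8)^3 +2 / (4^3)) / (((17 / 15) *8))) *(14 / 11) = 7382025 / 23936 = 308.41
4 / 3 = 1.33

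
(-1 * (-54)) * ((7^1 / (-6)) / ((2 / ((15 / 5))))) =-189 / 2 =-94.50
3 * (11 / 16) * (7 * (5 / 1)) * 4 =1155 / 4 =288.75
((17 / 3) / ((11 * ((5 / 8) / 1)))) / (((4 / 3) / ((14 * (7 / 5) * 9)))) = 29988 / 275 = 109.05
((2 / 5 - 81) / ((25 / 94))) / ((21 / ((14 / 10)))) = -37882 / 1875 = -20.20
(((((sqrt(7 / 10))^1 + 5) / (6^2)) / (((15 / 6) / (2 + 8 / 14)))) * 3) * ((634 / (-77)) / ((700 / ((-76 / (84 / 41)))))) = 246943 * sqrt(70) / 66027500 + 246943 / 1320550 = 0.22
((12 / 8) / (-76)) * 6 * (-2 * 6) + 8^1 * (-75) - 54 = -12399 / 19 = -652.58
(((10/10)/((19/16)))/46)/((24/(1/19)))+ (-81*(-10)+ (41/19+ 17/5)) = 101573663/124545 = 815.56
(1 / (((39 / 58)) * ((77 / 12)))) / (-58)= -4 / 1001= -0.00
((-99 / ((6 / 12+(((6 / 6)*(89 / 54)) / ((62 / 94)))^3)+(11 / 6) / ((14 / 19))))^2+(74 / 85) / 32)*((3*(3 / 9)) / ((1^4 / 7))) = 100705360157750860428113811019 / 506826607288945335352292560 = 198.70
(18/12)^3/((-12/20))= -45/8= -5.62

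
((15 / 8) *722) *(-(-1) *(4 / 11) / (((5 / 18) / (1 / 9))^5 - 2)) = 173280 / 33671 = 5.15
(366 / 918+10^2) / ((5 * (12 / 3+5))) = 15361 / 6885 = 2.23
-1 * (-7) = 7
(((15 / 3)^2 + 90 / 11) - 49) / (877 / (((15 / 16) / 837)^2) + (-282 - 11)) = -4350 / 192238543937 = -0.00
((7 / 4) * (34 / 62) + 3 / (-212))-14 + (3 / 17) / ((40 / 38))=-7198839 / 558620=-12.89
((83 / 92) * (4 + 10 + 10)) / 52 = 0.42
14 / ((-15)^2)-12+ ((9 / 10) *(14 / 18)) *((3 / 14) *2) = -11.64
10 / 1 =10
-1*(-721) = 721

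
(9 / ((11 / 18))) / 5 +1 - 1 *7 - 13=-883 / 55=-16.05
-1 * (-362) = 362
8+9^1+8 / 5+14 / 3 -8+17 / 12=16.68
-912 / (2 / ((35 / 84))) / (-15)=12.67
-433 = -433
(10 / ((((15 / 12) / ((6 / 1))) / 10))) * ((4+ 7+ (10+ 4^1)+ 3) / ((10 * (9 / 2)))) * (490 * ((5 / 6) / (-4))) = -274400 / 9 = -30488.89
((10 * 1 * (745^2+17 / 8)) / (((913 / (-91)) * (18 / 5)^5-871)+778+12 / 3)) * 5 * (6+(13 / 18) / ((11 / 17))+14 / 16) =-199788604590859375 / 5545536350112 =-36026.92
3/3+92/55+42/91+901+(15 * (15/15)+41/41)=657896/715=920.13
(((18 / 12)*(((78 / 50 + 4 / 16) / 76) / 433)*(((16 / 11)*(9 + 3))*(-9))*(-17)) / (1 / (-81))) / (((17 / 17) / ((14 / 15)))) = -188423172 / 11312125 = -16.66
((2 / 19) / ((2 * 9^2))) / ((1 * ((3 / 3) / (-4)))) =-4 / 1539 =-0.00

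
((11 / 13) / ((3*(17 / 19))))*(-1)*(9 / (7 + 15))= -57 / 442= -0.13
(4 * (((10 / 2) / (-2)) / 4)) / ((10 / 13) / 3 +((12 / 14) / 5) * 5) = -1365 / 608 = -2.25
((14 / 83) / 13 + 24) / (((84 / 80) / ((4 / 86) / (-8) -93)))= -2072411350 / 974337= -2127.00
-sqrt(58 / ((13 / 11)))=-sqrt(8294) / 13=-7.01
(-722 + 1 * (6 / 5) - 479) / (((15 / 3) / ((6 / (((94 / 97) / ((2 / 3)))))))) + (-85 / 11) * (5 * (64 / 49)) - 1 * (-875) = -105092059 / 633325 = -165.94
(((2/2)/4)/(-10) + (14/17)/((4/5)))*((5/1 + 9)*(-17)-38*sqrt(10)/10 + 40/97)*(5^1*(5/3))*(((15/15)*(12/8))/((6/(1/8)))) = -13117015/211072-12977*sqrt(10)/13056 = -65.29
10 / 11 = 0.91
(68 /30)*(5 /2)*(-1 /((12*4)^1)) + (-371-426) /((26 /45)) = -2582501 /1872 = -1379.54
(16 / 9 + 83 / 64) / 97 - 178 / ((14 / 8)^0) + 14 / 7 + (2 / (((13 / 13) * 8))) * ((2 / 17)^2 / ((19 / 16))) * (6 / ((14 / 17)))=-22226794105 / 126326592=-175.95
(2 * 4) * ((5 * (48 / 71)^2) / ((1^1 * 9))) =10240 / 5041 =2.03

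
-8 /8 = -1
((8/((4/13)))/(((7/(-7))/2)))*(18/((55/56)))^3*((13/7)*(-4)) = 395630936064/166375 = 2377947.02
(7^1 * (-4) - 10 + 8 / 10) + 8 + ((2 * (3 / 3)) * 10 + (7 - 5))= -36 / 5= -7.20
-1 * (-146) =146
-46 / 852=-23 / 426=-0.05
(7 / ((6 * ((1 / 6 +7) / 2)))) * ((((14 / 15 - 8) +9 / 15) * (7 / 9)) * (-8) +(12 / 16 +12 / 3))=170051 / 11610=14.65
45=45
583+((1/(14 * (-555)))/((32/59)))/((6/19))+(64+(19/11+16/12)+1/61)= 650742342209/1001024640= 650.08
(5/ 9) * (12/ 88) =5/ 66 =0.08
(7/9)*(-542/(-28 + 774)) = -0.57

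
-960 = -960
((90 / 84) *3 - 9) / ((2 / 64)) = -1296 / 7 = -185.14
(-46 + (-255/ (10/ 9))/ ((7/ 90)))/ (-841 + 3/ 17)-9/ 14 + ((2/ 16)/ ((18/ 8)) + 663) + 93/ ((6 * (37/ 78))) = 23278618591/ 33319314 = 698.65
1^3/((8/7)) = 7/8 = 0.88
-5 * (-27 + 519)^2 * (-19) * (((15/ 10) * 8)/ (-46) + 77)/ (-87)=-20283898.65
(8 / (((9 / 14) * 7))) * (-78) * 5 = -2080 / 3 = -693.33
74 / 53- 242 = -12752 / 53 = -240.60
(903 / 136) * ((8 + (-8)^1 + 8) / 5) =903 / 85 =10.62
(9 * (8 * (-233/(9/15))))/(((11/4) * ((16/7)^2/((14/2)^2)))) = -8391495/88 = -95357.90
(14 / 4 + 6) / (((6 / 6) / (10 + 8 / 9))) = 931 / 9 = 103.44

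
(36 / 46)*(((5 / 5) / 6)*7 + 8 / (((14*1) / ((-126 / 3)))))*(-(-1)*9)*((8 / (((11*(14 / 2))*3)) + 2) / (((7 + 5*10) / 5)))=-965850 / 33649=-28.70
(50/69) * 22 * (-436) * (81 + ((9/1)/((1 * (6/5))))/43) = -558014600/989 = -564221.03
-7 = -7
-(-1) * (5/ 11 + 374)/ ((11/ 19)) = 78261/ 121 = 646.79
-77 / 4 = -19.25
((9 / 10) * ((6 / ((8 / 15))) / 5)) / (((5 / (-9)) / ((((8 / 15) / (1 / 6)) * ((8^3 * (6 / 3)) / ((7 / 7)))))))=-1492992 / 125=-11943.94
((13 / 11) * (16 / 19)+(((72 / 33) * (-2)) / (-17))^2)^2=1.13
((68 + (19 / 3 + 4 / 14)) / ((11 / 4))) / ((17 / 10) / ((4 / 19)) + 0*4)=250720 / 74613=3.36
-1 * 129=-129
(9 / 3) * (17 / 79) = 51 / 79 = 0.65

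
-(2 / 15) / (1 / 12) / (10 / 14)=-56 / 25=-2.24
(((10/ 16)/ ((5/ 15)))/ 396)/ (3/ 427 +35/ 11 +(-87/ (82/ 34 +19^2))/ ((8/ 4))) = 1319003/ 854982264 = 0.00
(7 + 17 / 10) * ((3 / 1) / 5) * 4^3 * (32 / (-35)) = -267264 / 875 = -305.44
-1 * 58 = -58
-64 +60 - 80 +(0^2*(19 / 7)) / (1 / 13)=-84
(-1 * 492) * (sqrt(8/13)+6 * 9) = -26568 - 984 * sqrt(26)/13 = -26953.96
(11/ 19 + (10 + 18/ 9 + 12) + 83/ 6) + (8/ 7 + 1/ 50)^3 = 97717703651/ 2443875000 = 39.98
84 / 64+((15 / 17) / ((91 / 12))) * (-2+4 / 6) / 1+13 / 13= 53399 / 24752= 2.16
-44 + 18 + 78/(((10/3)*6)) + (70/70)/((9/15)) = -613/30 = -20.43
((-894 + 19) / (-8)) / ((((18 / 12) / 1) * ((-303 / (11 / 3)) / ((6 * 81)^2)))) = -21049875 / 101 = -208414.60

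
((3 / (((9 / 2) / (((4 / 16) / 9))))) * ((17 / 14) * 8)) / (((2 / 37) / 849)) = 2825.51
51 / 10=5.10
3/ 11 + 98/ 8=551/ 44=12.52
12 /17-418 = -7094 /17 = -417.29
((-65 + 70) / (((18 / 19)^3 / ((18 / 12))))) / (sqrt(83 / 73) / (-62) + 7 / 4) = 212629 * sqrt(6059) / 334092438 + 3368255989 / 668184876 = 5.09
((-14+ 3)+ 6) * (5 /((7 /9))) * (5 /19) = -1125 /133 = -8.46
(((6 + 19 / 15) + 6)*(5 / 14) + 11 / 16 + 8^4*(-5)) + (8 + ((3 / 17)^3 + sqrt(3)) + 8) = -33772350881 / 1650768 + sqrt(3) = -20456.84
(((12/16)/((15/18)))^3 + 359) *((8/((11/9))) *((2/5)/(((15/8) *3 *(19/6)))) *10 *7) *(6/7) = 414407808/130625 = 3172.50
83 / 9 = 9.22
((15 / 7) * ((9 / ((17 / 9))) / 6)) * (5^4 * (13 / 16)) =3290625 / 3808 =864.13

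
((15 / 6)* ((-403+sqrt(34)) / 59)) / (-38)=2015 / 4484-5* sqrt(34) / 4484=0.44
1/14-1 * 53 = -741/14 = -52.93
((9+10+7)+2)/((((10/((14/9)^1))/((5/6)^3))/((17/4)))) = 20825/1944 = 10.71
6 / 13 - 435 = -5649 / 13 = -434.54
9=9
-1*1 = -1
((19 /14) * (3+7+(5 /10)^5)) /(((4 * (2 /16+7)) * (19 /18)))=963 /2128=0.45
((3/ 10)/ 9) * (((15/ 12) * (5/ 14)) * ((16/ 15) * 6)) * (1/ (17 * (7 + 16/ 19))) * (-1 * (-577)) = 21926/ 53193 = 0.41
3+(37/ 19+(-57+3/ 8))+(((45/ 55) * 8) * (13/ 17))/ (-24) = -1474813/ 28424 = -51.89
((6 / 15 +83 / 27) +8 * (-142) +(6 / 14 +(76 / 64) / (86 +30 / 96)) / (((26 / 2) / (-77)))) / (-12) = 2751201983 / 29083860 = 94.60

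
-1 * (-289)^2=-83521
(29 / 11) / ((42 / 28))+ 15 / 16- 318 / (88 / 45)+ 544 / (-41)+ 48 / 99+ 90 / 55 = -3703229 / 21648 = -171.07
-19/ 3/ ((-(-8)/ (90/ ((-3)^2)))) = -95/ 12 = -7.92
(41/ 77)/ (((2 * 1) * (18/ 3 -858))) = -41/ 131208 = -0.00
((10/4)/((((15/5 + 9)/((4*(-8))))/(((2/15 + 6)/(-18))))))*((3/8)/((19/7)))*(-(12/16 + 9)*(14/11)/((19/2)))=-14651/35739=-0.41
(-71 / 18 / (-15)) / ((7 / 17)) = 1207 / 1890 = 0.64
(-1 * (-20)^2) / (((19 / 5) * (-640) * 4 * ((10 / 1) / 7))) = 35 / 1216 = 0.03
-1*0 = 0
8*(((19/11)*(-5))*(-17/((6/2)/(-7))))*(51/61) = -1537480/671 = -2291.33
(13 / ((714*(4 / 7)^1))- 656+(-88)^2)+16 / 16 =2892325 / 408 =7089.03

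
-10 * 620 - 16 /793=-4916616 /793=-6200.02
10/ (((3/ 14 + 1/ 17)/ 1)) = 476/ 13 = 36.62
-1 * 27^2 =-729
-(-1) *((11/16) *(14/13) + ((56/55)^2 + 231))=73231669/314600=232.78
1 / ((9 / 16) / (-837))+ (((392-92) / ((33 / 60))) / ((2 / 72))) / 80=-13668 / 11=-1242.55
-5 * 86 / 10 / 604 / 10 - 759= -4584403 / 6040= -759.01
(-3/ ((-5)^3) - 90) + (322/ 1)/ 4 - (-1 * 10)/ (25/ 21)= -1.08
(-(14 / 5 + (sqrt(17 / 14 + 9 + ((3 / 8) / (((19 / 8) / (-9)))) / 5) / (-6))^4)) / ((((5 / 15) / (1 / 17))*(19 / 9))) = -0.24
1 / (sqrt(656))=sqrt(41) / 164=0.04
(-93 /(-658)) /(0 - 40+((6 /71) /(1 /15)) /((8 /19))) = -13206 /3456145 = -0.00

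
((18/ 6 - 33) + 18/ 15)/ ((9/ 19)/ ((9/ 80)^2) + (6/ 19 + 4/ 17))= -209304/ 276005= -0.76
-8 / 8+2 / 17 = -0.88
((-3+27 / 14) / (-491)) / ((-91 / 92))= -690 / 312767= -0.00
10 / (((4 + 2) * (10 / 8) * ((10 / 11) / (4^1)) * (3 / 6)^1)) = 176 / 15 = 11.73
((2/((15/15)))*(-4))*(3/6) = -4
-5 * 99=-495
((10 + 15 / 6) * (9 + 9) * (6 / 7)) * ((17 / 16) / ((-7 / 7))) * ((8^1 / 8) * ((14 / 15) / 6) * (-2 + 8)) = -765 / 4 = -191.25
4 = 4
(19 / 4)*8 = 38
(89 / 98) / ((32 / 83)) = 7387 / 3136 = 2.36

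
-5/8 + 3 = 19/8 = 2.38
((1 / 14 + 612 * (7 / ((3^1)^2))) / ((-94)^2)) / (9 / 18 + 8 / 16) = 6665 / 123704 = 0.05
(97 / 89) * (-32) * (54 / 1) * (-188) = 31511808 / 89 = 354065.26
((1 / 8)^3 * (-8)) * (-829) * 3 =2487 / 64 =38.86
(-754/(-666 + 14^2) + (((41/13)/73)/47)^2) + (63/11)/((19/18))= 14615225865546/2078951851405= 7.03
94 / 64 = 47 / 32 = 1.47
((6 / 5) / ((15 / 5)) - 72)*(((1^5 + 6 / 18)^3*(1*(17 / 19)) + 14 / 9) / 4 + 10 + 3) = -2556299 / 2565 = -996.61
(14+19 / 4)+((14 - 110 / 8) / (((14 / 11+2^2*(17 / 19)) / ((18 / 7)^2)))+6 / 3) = 698609 / 33124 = 21.09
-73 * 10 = -730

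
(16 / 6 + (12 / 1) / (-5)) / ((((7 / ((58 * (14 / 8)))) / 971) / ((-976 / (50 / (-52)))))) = 1429125568 / 375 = 3811001.51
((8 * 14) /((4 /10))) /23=280 /23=12.17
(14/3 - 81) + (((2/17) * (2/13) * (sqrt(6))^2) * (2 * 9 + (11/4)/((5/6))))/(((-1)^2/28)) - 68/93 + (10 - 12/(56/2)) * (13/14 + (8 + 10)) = 566916299/3356990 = 168.88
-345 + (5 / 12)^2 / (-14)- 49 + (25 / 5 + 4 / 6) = -782905 / 2016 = -388.35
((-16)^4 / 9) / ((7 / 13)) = 851968 / 63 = 13523.30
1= 1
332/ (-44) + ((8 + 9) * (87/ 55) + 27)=2549/ 55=46.35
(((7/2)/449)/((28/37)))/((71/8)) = 37/31879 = 0.00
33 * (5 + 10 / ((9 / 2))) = 715 / 3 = 238.33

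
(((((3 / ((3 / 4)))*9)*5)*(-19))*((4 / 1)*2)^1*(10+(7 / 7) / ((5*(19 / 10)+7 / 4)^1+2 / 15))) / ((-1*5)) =37702080 / 683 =55200.70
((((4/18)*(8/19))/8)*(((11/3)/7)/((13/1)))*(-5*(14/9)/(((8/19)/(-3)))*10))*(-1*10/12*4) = -2750/3159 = -0.87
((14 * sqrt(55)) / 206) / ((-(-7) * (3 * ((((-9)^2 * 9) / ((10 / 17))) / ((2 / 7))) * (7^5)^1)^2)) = 400 * sqrt(55) / 1970648257783015283823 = 0.00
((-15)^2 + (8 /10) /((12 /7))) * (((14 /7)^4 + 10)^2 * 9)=6858696 /5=1371739.20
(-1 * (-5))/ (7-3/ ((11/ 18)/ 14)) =-55/ 679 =-0.08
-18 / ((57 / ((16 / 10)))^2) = -128 / 9025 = -0.01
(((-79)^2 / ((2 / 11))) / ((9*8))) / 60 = 68651 / 8640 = 7.95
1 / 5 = 0.20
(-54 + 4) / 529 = -50 / 529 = -0.09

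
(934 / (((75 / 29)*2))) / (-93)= -1.94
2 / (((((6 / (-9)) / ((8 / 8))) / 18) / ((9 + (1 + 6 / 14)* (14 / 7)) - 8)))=-1458 / 7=-208.29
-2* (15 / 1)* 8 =-240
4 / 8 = 1 / 2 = 0.50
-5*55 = -275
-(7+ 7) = -14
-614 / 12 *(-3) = 307 / 2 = 153.50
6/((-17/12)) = -72/17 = -4.24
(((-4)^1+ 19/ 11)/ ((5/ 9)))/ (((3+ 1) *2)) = -45/ 88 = -0.51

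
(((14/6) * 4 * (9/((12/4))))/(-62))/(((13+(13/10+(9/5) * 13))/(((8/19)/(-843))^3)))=71680/48022699651482231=0.00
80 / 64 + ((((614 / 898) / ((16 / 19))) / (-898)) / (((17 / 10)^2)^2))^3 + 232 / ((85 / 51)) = 26819262892876959071626607761689573 / 190952387987733722563261486502440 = 140.45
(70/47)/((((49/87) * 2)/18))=7830/329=23.80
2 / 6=1 / 3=0.33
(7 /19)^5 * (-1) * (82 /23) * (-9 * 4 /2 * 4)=99228528 /56950277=1.74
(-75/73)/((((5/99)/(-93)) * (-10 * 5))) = -27621/730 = -37.84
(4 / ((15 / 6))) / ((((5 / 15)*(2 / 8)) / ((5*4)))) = 384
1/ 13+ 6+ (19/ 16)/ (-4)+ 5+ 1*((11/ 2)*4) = 27273/ 832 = 32.78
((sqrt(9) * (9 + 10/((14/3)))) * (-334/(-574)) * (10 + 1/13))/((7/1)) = 393786/14063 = 28.00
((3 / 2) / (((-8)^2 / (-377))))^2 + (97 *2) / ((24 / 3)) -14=1447097 / 16384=88.32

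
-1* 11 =-11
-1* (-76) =76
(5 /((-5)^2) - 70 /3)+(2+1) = -302 /15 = -20.13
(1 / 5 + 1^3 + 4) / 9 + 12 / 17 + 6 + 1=8.28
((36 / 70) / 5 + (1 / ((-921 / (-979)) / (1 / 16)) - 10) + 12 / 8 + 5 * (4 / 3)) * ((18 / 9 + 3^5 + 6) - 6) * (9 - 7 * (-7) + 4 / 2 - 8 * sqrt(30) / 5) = -30038589 / 1228 + 10012863 * sqrt(30) / 15350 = -20888.58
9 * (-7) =-63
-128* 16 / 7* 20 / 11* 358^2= -5249597440 / 77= -68176590.13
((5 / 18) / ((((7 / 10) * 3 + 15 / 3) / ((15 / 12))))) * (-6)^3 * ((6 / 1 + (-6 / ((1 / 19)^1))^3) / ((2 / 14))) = 109550345.07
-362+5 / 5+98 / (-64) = -11601 / 32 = -362.53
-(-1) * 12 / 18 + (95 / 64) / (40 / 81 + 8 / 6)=42029 / 28416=1.48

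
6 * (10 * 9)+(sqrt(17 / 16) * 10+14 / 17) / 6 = 5 * sqrt(17) / 12+27547 / 51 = 541.86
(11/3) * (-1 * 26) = -286/3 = -95.33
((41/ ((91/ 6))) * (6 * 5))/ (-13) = -7380/ 1183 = -6.24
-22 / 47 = -0.47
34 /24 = 17 /12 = 1.42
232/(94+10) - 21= -244/13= -18.77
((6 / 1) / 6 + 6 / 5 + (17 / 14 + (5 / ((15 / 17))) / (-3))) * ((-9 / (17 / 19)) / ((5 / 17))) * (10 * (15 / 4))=-54777 / 28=-1956.32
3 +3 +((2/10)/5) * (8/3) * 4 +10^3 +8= 76082/75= 1014.43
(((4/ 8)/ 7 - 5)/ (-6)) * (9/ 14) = 207/ 392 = 0.53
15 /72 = 5 /24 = 0.21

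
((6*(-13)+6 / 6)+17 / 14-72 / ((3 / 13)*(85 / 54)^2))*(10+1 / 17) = -3488881023 / 1719550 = -2028.95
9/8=1.12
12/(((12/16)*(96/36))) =6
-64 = -64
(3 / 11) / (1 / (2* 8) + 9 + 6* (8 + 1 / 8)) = 48 / 10175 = 0.00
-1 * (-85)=85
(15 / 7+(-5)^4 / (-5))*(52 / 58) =-22360 / 203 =-110.15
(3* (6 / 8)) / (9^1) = 1 / 4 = 0.25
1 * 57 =57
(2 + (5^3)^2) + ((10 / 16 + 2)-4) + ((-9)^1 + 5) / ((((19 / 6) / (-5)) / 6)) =2380855 / 152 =15663.52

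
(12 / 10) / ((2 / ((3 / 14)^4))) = 243 / 192080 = 0.00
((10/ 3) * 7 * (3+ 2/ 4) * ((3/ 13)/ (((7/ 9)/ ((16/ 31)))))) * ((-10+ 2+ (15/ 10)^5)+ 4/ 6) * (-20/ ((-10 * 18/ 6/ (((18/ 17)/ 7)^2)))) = 40500/ 815269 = 0.05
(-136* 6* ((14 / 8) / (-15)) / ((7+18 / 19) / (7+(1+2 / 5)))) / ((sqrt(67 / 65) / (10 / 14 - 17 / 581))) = 21597072* sqrt(4355) / 20992775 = 67.89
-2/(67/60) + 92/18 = 2002/603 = 3.32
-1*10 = -10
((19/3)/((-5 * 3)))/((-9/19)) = 361/405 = 0.89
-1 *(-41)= 41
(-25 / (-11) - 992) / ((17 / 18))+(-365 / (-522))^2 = -53372686469 / 50954508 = -1047.46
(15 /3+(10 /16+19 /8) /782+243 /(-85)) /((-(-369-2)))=8387 /1450610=0.01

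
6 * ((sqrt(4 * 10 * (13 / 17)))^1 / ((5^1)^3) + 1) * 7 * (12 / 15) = 336 * sqrt(2210) / 10625 + 168 / 5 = 35.09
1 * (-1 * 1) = -1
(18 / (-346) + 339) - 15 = 56043 / 173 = 323.95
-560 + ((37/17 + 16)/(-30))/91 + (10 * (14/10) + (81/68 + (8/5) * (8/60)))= -252749857/464100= -544.60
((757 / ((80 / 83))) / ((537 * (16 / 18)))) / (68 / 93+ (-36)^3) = -0.00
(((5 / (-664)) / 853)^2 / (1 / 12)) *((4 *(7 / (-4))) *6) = -1575 / 40099987208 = -0.00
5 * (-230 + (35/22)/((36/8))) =-113675/99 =-1148.23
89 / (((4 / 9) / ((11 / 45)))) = 979 / 20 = 48.95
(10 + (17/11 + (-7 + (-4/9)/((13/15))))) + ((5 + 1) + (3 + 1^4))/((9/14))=19.59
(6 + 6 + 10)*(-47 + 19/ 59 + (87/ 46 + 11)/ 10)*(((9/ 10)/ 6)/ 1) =-40651149/ 271400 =-149.78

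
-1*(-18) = 18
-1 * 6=-6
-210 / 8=-105 / 4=-26.25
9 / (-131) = -9 / 131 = -0.07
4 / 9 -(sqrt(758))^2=-6818 / 9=-757.56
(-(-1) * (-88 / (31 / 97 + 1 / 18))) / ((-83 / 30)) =921888 / 10873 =84.79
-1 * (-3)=3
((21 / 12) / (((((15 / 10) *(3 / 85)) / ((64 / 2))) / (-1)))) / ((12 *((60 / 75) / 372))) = -368900 / 9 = -40988.89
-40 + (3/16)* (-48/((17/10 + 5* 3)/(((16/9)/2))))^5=-635598398166680/10521250834167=-60.41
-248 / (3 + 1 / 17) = -1054 / 13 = -81.08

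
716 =716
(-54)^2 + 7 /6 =17503 /6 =2917.17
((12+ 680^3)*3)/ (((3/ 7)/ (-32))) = -70432770688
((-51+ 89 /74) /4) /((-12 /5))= 18425 /3552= 5.19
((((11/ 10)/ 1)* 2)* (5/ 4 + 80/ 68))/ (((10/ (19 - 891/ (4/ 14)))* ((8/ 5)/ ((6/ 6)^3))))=-2250237/ 2176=-1034.12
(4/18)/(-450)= -0.00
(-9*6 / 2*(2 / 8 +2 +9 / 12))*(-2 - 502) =40824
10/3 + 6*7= 136/3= 45.33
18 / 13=1.38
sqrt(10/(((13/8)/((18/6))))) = 4 *sqrt(195)/13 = 4.30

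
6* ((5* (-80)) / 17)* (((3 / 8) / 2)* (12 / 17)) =-5400 / 289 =-18.69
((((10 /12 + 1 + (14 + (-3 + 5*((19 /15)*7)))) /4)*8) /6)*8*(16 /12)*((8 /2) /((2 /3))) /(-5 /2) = -21952 /45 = -487.82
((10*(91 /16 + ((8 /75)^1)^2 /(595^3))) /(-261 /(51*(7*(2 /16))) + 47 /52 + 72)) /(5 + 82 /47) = 65880369534297539 /523875247219406250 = 0.13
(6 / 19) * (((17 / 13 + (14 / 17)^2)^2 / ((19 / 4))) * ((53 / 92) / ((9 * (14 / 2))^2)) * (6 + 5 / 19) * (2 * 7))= 437085276 / 130985163829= 0.00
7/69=0.10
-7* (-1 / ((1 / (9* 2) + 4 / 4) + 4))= 18 / 13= 1.38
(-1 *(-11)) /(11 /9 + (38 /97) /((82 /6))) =393723 /44773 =8.79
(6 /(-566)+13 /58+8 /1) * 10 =674085 /8207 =82.14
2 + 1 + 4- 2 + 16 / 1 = 21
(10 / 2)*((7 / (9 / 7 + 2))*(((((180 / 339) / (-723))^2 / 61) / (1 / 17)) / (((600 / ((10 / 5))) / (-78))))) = -433160 / 1040515713467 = -0.00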